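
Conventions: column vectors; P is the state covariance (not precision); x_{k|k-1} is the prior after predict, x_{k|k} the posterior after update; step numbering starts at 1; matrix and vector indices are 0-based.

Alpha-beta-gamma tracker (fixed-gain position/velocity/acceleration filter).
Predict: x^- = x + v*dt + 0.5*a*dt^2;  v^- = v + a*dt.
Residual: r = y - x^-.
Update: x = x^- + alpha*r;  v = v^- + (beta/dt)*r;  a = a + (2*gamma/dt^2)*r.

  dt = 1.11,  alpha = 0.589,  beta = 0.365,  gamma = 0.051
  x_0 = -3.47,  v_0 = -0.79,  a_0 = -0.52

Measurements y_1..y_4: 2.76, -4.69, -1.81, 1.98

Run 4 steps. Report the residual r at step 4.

resid = 5.2230

step 1: x_pred=-4.6672  r=7.4272  x^+=-0.2926  v^+=1.0751  a^+=0.0949
step 2: x_pred=0.9592  r=-5.6492  x^+=-2.3682  v^+=-0.6772  a^+=-0.3728
step 3: x_pred=-3.3496  r=1.5396  x^+=-2.4428  v^+=-0.5848  a^+=-0.2454
step 4: x_pred=-3.2430  r=5.2230  x^+=-0.1667  v^+=0.8604  a^+=0.1870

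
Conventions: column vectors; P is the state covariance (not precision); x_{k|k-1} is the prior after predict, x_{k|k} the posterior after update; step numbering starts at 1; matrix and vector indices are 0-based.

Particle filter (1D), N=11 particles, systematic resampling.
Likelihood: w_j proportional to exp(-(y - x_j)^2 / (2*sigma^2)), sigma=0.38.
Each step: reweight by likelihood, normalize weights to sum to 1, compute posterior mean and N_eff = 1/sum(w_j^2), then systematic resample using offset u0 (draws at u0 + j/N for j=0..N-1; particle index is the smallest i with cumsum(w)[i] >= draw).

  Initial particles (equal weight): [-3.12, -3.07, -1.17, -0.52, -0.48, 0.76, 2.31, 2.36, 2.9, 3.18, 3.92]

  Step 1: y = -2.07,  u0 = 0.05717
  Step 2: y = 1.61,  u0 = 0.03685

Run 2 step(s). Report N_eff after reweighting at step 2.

step 1: w=[0.1924, 0.2744, 0.5297, 0.0021, 0.0014, 0.0000, 0.0000, 0.0000, 0.0000, 0.0000, 0.0000]  mean=-2.0641  Neff=2.5451  idx=[0, 0, 1, 1, 1, 2, 2, 2, 2, 2, 2]
step 2: w=[0.0000, 0.0000, 0.0000, 0.0000, 0.0000, 0.1667, 0.1667, 0.1667, 0.1667, 0.1667, 0.1667]  mean=-1.1700  Neff=6.0000  idx=[5, 5, 6, 6, 7, 7, 8, 9, 9, 10, 10]

N_eff = 6.0000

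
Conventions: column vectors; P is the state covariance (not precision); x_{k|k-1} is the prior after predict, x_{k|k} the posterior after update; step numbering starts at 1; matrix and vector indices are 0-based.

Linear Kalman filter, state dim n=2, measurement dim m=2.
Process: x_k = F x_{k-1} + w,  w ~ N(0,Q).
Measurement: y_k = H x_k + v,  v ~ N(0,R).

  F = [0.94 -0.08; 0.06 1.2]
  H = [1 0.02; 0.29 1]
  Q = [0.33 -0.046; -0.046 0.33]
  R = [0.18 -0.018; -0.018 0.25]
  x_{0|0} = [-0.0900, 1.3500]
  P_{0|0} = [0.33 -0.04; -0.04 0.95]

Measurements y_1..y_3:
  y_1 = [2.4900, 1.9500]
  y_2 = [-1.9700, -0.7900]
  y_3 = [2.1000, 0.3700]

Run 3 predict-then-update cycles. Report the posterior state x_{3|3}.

x_post = [1.2308, 0.0022]

step 1: x^-=[-0.1926, 1.6146]  P^-=[0.6337 -0.1635; -0.1635 1.6934]  S=[0.8078 0.0352; 0.0352 1.9019]  K=[0.7806 -0.0038; -0.1983 0.8691]  nu=[2.6503, 0.3913]  x^+=[1.8746, 1.4290]  P^+=[0.1417 -0.0561; -0.0561 0.2371]
step 2: x^-=[1.6478, 1.8273]  P^-=[0.4651 -0.1238; -0.1238 0.6639]  S=[0.6405 0.0057; 0.0057 0.8812]  K=[0.7223 0.0080; -0.1789 0.7138]  nu=[-3.6544, -3.0952]  x^+=[-1.0165, 0.2716]  P^+=[0.1309 -0.0490; -0.0490 0.1959]
step 3: x^-=[-0.9772, 0.2649]  P^-=[0.4542 -0.1124; -0.1124 0.6055]  S=[0.6300 0.0128; 0.0128 0.8285]  K=[0.7172 0.0123; -0.1733 0.6941]  nu=[3.0719, 0.3885]  x^+=[1.2308, 0.0022]  P^+=[0.1298 -0.0475; -0.0475 0.1904]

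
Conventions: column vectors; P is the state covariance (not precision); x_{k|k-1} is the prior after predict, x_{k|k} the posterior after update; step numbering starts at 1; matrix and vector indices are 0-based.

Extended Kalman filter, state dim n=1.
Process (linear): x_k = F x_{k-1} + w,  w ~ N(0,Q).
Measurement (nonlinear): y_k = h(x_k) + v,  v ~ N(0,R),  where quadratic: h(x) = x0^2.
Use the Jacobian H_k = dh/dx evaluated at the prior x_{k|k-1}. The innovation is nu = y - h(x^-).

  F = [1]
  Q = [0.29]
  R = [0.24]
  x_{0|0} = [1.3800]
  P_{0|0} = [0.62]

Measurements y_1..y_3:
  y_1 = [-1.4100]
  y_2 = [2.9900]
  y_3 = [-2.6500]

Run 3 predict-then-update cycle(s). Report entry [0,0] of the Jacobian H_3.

H_jac[0,0] = 3.1803

step 1: x^-=[1.3800]  P^-=[0.9100]  H_jac=[2.7600]  S=[7.1720]  K=[0.3502]  nu=[-3.3144]  x^+=[0.2193]  P^+=[0.0305]
step 2: x^-=[0.2193]  P^-=[0.3205]  H_jac=[0.4386]  S=[0.3017]  K=[0.4660]  nu=[2.9419]  x^+=[1.5901]  P^+=[0.2550]
step 3: x^-=[1.5901]  P^-=[0.5450]  H_jac=[3.1803]  S=[5.7518]  K=[0.3013]  nu=[-5.1785]  x^+=[0.0298]  P^+=[0.0227]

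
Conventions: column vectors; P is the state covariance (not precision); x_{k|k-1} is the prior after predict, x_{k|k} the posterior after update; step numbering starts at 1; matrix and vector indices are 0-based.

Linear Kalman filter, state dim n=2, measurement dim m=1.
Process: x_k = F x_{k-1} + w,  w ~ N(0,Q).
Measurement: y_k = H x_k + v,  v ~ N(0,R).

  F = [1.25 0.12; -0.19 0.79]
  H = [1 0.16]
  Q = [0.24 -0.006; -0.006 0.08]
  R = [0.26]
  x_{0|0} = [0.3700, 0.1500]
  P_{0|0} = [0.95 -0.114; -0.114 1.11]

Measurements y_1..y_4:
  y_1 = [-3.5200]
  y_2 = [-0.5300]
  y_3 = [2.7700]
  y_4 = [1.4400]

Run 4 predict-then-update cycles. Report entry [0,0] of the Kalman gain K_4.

K[0,0] = 0.6597

step 1: x^-=[0.4805, 0.0482]  P^-=[1.7062 -0.2364; -0.2364 0.8413]  S=[1.9121]  K=[0.8725; -0.0532]  nu=[-4.0082]  x^+=[-3.0168, 0.2615]  P^+=[0.2505 -0.1476; -0.1476 0.8359]
step 2: x^-=[-3.7396, 0.7798]  P^-=[0.5991 -0.1286; -0.1286 0.6550]  S=[0.8347]  K=[0.6931; -0.0285]  nu=[3.0849]  x^+=[-1.6015, 0.6918]  P^+=[0.1981 -0.1121; -0.1121 0.6543]
step 3: x^-=[-1.9189, 0.8508]  P^-=[0.5254 -0.0992; -0.0992 0.5292]  S=[0.7672]  K=[0.6641; -0.0189]  nu=[4.5528]  x^+=[1.1047, 0.7647]  P^+=[0.1870 -0.0895; -0.0895 0.5289]
step 4: x^-=[1.4727, 0.3942]  P^-=[0.5129 -0.0867; -0.0867 0.4437]  S=[0.7566]  K=[0.6597; -0.0207]  nu=[-0.0957]  x^+=[1.4095, 0.3962]  P^+=[0.1837 -0.0763; -0.0763 0.4434]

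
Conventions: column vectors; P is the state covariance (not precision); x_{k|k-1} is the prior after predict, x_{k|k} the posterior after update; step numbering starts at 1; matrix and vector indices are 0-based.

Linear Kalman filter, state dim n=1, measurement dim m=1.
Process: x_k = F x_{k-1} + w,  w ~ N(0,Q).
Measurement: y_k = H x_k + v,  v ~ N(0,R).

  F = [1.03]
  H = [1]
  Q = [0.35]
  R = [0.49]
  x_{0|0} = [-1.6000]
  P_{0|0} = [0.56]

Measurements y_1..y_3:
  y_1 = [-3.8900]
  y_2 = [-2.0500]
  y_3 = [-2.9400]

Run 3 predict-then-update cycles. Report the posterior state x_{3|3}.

step 1: x^-=[-1.6480]  P^-=[0.9441]  S=[1.4341]  K=[0.6583]  nu=[-2.2420]  x^+=[-3.1240]  P^+=[0.3226]
step 2: x^-=[-3.2177]  P^-=[0.6922]  S=[1.1822]  K=[0.5855]  nu=[1.1677]  x^+=[-2.5340]  P^+=[0.2869]
step 3: x^-=[-2.6100]  P^-=[0.6544]  S=[1.1444]  K=[0.5718]  nu=[-0.3300]  x^+=[-2.7987]  P^+=[0.2802]

x_post = [-2.7987]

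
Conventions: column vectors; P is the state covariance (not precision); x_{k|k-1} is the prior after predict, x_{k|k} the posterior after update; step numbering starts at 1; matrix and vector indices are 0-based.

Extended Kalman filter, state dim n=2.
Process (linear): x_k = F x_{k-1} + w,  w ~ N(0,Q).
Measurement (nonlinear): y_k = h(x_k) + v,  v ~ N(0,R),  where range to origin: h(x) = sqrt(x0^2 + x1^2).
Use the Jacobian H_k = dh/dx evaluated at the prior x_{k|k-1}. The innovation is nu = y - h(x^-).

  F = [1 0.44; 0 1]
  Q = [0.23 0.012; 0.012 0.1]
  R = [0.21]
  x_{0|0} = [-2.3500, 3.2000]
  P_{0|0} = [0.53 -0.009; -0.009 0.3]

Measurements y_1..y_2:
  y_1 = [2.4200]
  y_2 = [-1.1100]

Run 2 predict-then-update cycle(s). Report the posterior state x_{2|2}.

x_post = [-2.5334, 0.5773]

step 1: x^-=[-0.9420, 3.2000]  P^-=[0.8102 0.1350; 0.1350 0.4000]  H_jac=[-0.2824 0.9593]  S=[0.5696]  K=[-0.1743; 0.6068]  nu=[-0.9158]  x^+=[-0.7824, 2.6443]  P^+=[0.7929 0.1952; 0.1952 0.1903]
step 2: x^-=[0.3811, 2.6443]  P^-=[1.2315 0.2910; 0.2910 0.2903]  H_jac=[0.1427 0.9898]  S=[0.6016]  K=[0.7707; 0.5466]  nu=[-3.7817]  x^+=[-2.5334, 0.5773]  P^+=[0.8741 0.0375; 0.0375 0.1106]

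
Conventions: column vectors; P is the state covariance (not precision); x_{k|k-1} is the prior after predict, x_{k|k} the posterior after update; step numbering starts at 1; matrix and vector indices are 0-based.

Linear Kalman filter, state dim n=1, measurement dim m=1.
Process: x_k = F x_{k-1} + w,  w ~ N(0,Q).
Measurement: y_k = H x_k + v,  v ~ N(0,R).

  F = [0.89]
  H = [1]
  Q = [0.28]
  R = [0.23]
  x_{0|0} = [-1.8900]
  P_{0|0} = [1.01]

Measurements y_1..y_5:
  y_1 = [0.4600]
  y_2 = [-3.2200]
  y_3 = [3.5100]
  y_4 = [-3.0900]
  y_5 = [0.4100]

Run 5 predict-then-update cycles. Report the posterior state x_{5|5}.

step 1: x^-=[-1.6821]  P^-=[1.0800]  S=[1.3100]  K=[0.8244]  nu=[2.1421]  x^+=[0.0839]  P^+=[0.1896]
step 2: x^-=[0.0747]  P^-=[0.4302]  S=[0.6602]  K=[0.6516]  nu=[-3.2947]  x^+=[-2.0722]  P^+=[0.1499]
step 3: x^-=[-1.8443]  P^-=[0.3987]  S=[0.6287]  K=[0.6342]  nu=[5.3543]  x^+=[1.5513]  P^+=[0.1459]
step 4: x^-=[1.3806]  P^-=[0.3955]  S=[0.6255]  K=[0.6323]  nu=[-4.4706]  x^+=[-1.4462]  P^+=[0.1454]
step 5: x^-=[-1.2871]  P^-=[0.3952]  S=[0.6252]  K=[0.6321]  nu=[1.6971]  x^+=[-0.2143]  P^+=[0.1454]

x_post = [-0.2143]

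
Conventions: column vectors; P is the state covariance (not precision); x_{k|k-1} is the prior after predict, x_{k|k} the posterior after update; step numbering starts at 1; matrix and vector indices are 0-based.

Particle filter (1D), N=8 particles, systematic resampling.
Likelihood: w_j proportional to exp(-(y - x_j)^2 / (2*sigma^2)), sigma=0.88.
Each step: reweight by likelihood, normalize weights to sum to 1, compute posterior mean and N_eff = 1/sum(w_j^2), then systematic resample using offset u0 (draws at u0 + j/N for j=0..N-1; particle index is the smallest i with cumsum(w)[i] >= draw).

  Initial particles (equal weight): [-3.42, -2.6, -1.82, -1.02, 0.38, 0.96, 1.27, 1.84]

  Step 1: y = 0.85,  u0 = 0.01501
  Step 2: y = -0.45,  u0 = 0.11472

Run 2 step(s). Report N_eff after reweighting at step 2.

N_eff = 5.2822

step 1: w=[0.0000, 0.0001, 0.0029, 0.0308, 0.2552, 0.2920, 0.2626, 0.1563]  mean=0.9613  Neff=4.0857  idx=[3, 4, 4, 5, 5, 6, 6, 7]
step 2: w=[0.2724, 0.2153, 0.2153, 0.0931, 0.0931, 0.0497, 0.0497, 0.0114]  mean=0.2118  Neff=5.2822  idx=[0, 0, 1, 2, 2, 3, 4, 7]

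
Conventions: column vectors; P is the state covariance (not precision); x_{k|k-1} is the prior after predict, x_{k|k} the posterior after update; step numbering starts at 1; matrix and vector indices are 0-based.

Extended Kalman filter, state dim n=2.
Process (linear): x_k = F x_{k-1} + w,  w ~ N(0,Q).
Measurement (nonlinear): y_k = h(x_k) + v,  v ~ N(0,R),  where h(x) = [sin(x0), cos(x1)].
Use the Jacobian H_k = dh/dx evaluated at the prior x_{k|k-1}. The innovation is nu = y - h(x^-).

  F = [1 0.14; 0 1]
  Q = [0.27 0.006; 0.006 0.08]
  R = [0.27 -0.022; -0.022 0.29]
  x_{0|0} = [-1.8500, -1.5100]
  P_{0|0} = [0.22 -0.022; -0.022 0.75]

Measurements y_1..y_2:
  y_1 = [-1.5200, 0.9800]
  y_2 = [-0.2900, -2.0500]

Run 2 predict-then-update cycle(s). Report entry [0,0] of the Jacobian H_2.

H_jac[0,0] = -0.1769

step 1: x^-=[-2.0614, -1.5100]  P^-=[0.4985 0.0890; 0.0890 0.8300]  H_jac=[-0.4712 0.0000; 0.0000 0.9982]  S=[0.3807 -0.0639; -0.0639 1.1169]  K=[-0.6095 0.0447; 0.0144 0.7426]  nu=[-0.6380, 0.9192]  x^+=[-1.6315, -0.8366]  P^+=[0.3514 0.0264; 0.0264 0.2154]
step 2: x^-=[-1.7486, -0.8366]  P^-=[0.6330 0.0626; 0.0626 0.2954]  H_jac=[-0.1769 0.0000; 0.0000 0.7424]  S=[0.2898 -0.0302; -0.0302 0.4528]  K=[-0.3782 0.0774; 0.0124 0.4852]  nu=[0.6942, -2.7200]  x^+=[-2.2216, -2.1476]  P^+=[0.5871 0.0414; 0.0414 0.1892]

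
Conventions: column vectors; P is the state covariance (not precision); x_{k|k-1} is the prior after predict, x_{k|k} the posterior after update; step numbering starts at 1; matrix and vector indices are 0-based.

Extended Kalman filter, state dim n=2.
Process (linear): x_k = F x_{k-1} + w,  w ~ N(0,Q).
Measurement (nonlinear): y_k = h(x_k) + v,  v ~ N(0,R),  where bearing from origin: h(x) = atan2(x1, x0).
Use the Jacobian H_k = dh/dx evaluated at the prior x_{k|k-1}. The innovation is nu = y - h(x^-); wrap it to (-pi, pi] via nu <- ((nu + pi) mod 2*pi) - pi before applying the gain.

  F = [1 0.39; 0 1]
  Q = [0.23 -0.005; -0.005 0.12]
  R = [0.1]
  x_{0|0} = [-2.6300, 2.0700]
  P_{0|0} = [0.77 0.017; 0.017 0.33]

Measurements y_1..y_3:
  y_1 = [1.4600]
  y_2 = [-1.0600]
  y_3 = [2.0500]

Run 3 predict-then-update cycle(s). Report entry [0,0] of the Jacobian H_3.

H_jac[0,0] = -0.0831

step 1: x^-=[-1.8227, 2.0700]  P^-=[1.0635 0.1407; 0.1407 0.4500]  H_jac=[-0.2721 -0.2396]  S=[0.2229]  K=[-1.4493; -0.6554]  nu=[-0.8328]  x^+=[-0.6158, 2.6158]  P^+=[0.5952 -0.0711; -0.0711 0.3542]
step 2: x^-=[0.4044, 2.6158]  P^-=[0.8236 0.0621; 0.0621 0.4742]  H_jac=[-0.3734 0.0577]  S=[0.2137]  K=[-1.4221; 0.0196]  nu=[-2.4774]  x^+=[3.9276, 2.5672]  P^+=[0.3914 0.0681; 0.0681 0.4742]
step 3: x^-=[4.9288, 2.5672]  P^-=[0.7466 0.2480; 0.2480 0.5942]  H_jac=[-0.0831 0.1596]  S=[0.1137]  K=[-0.1978; 0.6526]  nu=[1.5698]  x^+=[4.6183, 3.5917]  P^+=[0.7422 0.2626; 0.2626 0.5457]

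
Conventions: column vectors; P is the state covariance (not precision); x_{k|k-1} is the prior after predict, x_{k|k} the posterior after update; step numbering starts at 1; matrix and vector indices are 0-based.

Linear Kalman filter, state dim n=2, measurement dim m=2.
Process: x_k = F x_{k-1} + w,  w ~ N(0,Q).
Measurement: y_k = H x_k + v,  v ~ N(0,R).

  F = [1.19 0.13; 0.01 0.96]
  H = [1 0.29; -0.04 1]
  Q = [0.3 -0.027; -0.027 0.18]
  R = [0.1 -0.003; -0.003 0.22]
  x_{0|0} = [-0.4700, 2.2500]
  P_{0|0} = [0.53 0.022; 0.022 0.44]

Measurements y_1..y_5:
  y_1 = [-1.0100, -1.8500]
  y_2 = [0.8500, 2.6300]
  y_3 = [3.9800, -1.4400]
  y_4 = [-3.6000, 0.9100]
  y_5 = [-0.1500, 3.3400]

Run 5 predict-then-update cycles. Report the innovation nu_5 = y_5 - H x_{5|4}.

step 1: x^-=[-0.2668, 2.1553]  P^-=[1.0648 0.0594; 0.0594 0.5860]  S=[1.2485 0.1830; 0.1830 0.8029]  K=[0.8934 -0.1828; 0.0798 0.7087]  nu=[-1.3682, -4.0160]  x^+=[-0.7553, -0.7998]  P^+=[0.1012 -0.0388; -0.0388 0.1541]
step 2: x^-=[-1.0028, -0.7754]  P^-=[0.4338 -0.0510; -0.0510 0.3213]  S=[0.5313 0.0224; 0.0224 0.5461]  K=[0.7954 -0.1578; 0.0545 0.5899]  nu=[2.0776, 3.3652]  x^+=[0.1187, 1.3230]  P^+=[0.0897 -0.0335; -0.0335 0.1283]
step 3: x^-=[0.3132, 1.2712]  P^-=[0.4189 -0.0483; -0.0483 0.2976]  S=[0.5159 0.0188; 0.0188 0.5221]  K=[0.7904 -0.1530; 0.0529 0.5717]  nu=[3.2981, -2.6987]  x^+=[3.3330, -0.0974]  P^+=[0.0889 -0.0325; -0.0325 0.1243]
step 4: x^-=[3.9536, -0.0602]  P^-=[0.4180 -0.0476; -0.0476 0.2940]  S=[0.5151 0.0185; 0.0185 0.5184]  K=[0.7901 -0.1522; 0.0527 0.5688]  nu=[-7.5361, 1.1283]  x^+=[-2.1726, 0.1845]  P^+=[0.0888 -0.0323; -0.0323 0.1237]
step 5: x^-=[-2.5614, 0.1553]  P^-=[0.4179 -0.0475; -0.0475 0.2934]  S=[0.5150 0.0185; 0.0185 0.5178]  K=[0.7901 -0.1521; 0.0527 0.5683]  nu=[2.3664, 3.0822]  x^+=[-1.1605, 2.0317]  P^+=[0.0888 -0.0323; -0.0323 0.1236]

innov = [2.3664, 3.0822]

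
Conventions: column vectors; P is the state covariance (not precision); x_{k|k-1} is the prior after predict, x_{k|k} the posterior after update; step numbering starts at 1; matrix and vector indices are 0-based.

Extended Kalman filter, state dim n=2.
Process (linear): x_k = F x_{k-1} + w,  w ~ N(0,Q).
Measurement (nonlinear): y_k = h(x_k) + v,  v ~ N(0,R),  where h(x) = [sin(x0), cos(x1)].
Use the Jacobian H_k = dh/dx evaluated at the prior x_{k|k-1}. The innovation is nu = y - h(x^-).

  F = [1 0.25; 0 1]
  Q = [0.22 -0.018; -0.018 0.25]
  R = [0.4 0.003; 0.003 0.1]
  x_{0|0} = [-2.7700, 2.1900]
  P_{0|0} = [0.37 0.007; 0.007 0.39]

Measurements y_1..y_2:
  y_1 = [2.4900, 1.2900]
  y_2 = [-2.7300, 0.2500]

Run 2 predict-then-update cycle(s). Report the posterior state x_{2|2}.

x_post = [-2.2937, 0.9193]

step 1: x^-=[-2.2225, 2.1900]  P^-=[0.6179 0.0865; 0.0865 0.6400]  H_jac=[-0.6065 0.0000; 0.0000 -0.8143]  S=[0.6273 0.0457; 0.0457 0.5244]  K=[-0.5914 -0.0828; -0.0113 -0.9928]  nu=[3.2851, 1.8704]  x^+=[-4.3200, 0.2960]  P^+=[0.3904 0.0123; 0.0123 0.1220]
step 2: x^-=[-4.2460, 0.2960]  P^-=[0.6242 0.0248; 0.0248 0.3720]  H_jac=[-0.4496 0.0000; 0.0000 -0.2917]  S=[0.5262 0.0063; 0.0063 0.1316]  K=[-0.5330 -0.0297; -0.0114 -0.8236]  nu=[-3.6232, -0.7065]  x^+=[-2.2937, 0.9193]  P^+=[0.4744 0.0157; 0.0157 0.2825]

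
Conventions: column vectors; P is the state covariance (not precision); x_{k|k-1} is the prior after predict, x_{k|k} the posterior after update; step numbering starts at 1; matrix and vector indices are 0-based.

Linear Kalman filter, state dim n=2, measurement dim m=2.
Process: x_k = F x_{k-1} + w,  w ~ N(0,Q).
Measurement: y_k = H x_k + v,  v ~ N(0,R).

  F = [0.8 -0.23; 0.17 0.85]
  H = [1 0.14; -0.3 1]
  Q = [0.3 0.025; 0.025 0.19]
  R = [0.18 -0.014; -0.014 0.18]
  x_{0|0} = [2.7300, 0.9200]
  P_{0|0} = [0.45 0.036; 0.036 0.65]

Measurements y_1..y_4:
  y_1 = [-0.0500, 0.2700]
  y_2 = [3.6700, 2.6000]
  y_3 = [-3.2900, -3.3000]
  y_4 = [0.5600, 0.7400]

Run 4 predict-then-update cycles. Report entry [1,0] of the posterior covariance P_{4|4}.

step 1: x^-=[1.9724, 1.2461]  P^-=[0.6091 -0.0178; -0.0178 0.6830]  S=[0.7975 -0.1182; -0.1182 0.9285]  K=[0.7426 -0.1215; 0.2114 0.7683]  nu=[-2.1969, -0.3844]  x^+=[0.3876, 0.4864]  P^+=[0.1343 0.0080; 0.0080 0.1377]
step 2: x^-=[0.1982, 0.4793]  P^-=[0.3903 0.0215; 0.0215 0.2957]  S=[0.5821 -0.0691; -0.0691 0.4979]  K=[0.6638 -0.0999; 0.1799 0.6059]  nu=[3.4047, 2.1802]  x^+=[2.2404, 2.4129]  P^+=[0.1197 0.0086; 0.0086 0.1091]
step 3: x^-=[1.2374, 2.4318]  P^-=[0.3792 0.0255; 0.0255 0.2748]  S=[0.5717 -0.0649; -0.0649 0.4736]  K=[0.6586 -0.0962; 0.1786 0.5885]  nu=[-4.8678, -5.3606]  x^+=[-1.4529, -1.5926]  P^+=[0.1186 0.0091; 0.0091 0.1061]
step 4: x^-=[-0.7960, -1.6007]  P^-=[0.3782 0.0262; 0.0262 0.2727]  S=[0.5709 -0.0642; -0.0642 0.4711]  K=[0.6582 -0.0956; 0.1787 0.5867]  nu=[1.5801, 2.1019]  x^+=[0.0430, -0.0852]  P^+=[0.1185 0.0091; 0.0091 0.1058]

P_post[1,0] = 0.0091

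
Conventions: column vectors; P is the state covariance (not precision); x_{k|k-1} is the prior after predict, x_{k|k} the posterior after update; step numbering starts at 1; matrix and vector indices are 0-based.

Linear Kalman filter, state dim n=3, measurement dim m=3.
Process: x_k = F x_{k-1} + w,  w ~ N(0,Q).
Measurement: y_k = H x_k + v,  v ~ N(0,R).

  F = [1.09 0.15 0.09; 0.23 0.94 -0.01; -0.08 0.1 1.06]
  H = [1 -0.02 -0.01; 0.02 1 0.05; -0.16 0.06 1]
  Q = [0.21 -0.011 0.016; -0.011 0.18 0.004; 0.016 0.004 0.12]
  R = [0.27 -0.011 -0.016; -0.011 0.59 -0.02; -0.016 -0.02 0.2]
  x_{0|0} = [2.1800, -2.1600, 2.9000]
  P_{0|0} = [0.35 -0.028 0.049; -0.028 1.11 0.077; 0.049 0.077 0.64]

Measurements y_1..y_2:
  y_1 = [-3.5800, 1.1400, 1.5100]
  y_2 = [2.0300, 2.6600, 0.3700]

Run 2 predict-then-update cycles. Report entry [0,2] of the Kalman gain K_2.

K[0,2] = 0.0036

step 1: x^-=[2.3132, -1.5580, 2.6836]  P^-=[0.6585 0.2099 0.1297; 0.2099 1.1656 0.1852; 0.1297 0.1852 0.8609]  S=[0.9182 0.1927 0.0080; 0.1927 1.7852 0.2449; 0.0080 0.2449 1.0587]  K=[0.7005 0.0505 0.0179; 0.0653 0.6453 0.0596; 0.1195 0.0064 0.8017]  nu=[-5.8975, 2.5176, -0.7100]  x^+=[-1.7034, -0.3609, 1.4258]  P^+=[0.1888 0.0169 0.0206; 0.0169 0.3796 -0.0221; 0.0206 -0.0221 0.1629]
step 2: x^-=[-1.7825, -0.7453, 1.6115]  P^-=[0.4532 0.1060 0.0423; 0.1060 0.5330 0.0166; 0.0423 0.0166 0.2996]  S=[0.7184 0.0952 -0.0434; 0.0952 1.1299 0.0259; -0.0434 0.0259 0.4996]  K=[0.6207 0.0514 0.0036; 0.0734 0.4671 0.0455; 0.0892 0.0076 0.5956]  nu=[3.8137, 3.3603, -1.4820]  x^+=[0.7522, 1.0368, 1.0947]  P^+=[0.1675 0.0193 0.0154; 0.0193 0.2742 -0.0148; 0.0154 -0.0148 0.1209]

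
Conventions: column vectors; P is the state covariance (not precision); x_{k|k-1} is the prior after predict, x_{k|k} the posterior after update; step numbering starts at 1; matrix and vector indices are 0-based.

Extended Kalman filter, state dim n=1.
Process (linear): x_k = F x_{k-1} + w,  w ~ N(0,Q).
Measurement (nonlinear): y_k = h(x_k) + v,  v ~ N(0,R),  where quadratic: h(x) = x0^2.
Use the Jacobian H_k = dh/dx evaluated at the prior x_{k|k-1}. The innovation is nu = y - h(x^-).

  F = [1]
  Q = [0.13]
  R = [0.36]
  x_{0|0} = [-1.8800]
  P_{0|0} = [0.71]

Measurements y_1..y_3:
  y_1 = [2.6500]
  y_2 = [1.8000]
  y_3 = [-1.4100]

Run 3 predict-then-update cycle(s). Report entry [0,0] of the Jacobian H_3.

H_jac[0,0] = -2.8402

step 1: x^-=[-1.8800]  P^-=[0.8400]  H_jac=[-3.7600]  S=[12.2356]  K=[-0.2581]  nu=[-0.8844]  x^+=[-1.6517]  P^+=[0.0247]
step 2: x^-=[-1.6517]  P^-=[0.1547]  H_jac=[-3.3034]  S=[2.0483]  K=[-0.2495]  nu=[-0.9281]  x^+=[-1.4201]  P^+=[0.0272]
step 3: x^-=[-1.4201]  P^-=[0.1572]  H_jac=[-2.8402]  S=[1.6281]  K=[-0.2742]  nu=[-3.4268]  x^+=[-0.4804]  P^+=[0.0348]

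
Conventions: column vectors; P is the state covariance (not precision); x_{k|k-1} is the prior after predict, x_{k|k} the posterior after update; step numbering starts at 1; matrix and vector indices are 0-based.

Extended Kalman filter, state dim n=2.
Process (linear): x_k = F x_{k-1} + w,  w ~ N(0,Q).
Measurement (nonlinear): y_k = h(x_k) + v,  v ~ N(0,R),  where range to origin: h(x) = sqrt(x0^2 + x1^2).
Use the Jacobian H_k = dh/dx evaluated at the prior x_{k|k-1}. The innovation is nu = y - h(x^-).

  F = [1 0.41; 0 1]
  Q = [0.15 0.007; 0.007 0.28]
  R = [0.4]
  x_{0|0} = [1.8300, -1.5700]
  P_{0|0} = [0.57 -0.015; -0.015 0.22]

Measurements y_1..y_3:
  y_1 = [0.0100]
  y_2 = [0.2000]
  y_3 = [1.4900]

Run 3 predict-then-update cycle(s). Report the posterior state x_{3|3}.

x_post = [-0.0642, -1.0257]

step 1: x^-=[1.1863, -1.5700]  P^-=[0.7447 0.0822; 0.0822 0.5000]  H_jac=[0.6029 -0.7978]  S=[0.9099]  K=[0.4213; -0.3840]  nu=[-1.9578]  x^+=[0.3614, -0.8182]  P^+=[0.5832 0.2294; 0.2294 0.3658]
step 2: x^-=[0.0259, -0.8182]  P^-=[0.9828 0.3864; 0.3864 0.6458]  H_jac=[0.0317 -0.9995]  S=[1.0217]  K=[-0.3475; -0.6198]  nu=[-0.6186]  x^+=[0.2409, -0.4348]  P^+=[0.8594 0.1663; 0.1663 0.2533]
step 3: x^-=[0.0627, -0.4348]  P^-=[1.1883 0.2772; 0.2772 0.5333]  H_jac=[0.1427 -0.9898]  S=[0.8684]  K=[-0.1207; -0.5623]  nu=[1.0507]  x^+=[-0.0642, -1.0257]  P^+=[1.1757 0.2182; 0.2182 0.2587]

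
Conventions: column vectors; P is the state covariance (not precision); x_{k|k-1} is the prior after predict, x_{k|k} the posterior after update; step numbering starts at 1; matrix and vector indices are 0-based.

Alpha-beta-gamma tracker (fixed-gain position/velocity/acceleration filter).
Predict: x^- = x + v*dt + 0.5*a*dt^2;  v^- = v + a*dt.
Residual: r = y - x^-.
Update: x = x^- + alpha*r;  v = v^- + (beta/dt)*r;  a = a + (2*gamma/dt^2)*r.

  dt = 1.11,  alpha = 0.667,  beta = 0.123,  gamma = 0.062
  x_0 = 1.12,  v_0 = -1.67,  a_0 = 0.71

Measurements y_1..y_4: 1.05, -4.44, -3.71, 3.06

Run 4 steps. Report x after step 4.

x_post = 0.9489

step 1: x_pred=-0.2963  r=1.3463  x^+=0.6017  v^+=-0.7327  a^+=0.8455
step 2: x_pred=0.3092  r=-4.7492  x^+=-2.8585  v^+=-0.3205  a^+=0.3675
step 3: x_pred=-2.9878  r=-0.7222  x^+=-3.4695  v^+=0.0074  a^+=0.2948
step 4: x_pred=-3.2796  r=6.3396  x^+=0.9489  v^+=1.0372  a^+=0.9329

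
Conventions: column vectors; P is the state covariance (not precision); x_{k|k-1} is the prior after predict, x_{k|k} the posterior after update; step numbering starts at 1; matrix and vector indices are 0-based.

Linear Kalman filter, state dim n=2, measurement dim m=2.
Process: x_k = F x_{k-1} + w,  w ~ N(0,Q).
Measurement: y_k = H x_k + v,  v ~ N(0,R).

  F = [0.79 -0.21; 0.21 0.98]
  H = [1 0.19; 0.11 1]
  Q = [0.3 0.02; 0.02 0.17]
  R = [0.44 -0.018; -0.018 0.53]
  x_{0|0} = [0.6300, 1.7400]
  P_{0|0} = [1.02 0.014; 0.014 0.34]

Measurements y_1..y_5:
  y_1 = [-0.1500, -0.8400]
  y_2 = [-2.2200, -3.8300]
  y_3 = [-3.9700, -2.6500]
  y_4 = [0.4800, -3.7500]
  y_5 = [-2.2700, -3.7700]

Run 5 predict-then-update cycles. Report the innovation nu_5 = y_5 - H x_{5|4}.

innov = [-2.2270, -0.9125]

step 1: x^-=[0.1323, 1.8375]  P^-=[0.9469 0.1295; 0.1295 0.5473]  S=[1.4559 0.3223; 0.3223 1.1172]  K=[0.6634 0.0177; 0.0524 0.4875]  nu=[-0.6314, -2.6921]  x^+=[-0.3343, 0.4921]  P^+=[0.2983 -0.0354; -0.0354 0.2613]
step 2: x^-=[-0.3674, 0.4120]  P^-=[0.5094 -0.0101; -0.0101 0.4196]  S=[0.9607 0.1074; 0.1074 0.9535]  K=[0.5295 -0.0115; 0.0237 0.4362]  nu=[-1.9308, -4.2016]  x^+=[-1.3416, -1.4664]  P^+=[0.2412 -0.0422; -0.0422 0.2354]
step 3: x^-=[-0.7519, -1.7188]  P^-=[0.4749 -0.0192; -0.0192 0.3894]  S=[0.9217 0.0886; 0.0886 0.9209]  K=[0.5126 -0.0135; 0.0192 0.4187]  nu=[-2.8915, -0.8485]  x^+=[-2.2227, -2.1295]  P^+=[0.2338 -0.0421; -0.0421 0.2262]
step 4: x^-=[-1.3087, -2.5537]  P^-=[0.4698 -0.0185; -0.0185 0.3802]  S=[0.9165 0.0871; 0.0871 0.9118]  K=[0.5100 -0.0123; 0.0194 0.4129]  nu=[2.2739, -1.0524]  x^+=[-0.1362, -2.9440]  P^+=[0.2324 -0.0413; -0.0413 0.2230]
step 5: x^-=[0.5106, -2.9137]  P^-=[0.4686 -0.0175; -0.0175 0.3775]  S=[0.9156 0.0874; 0.0874 0.9093]  K=[0.5093 -0.0115; 0.0200 0.4111]  nu=[-2.2270, -0.9125]  x^+=[-0.6130, -3.3334]  P^+=[0.2320 -0.0408; -0.0408 0.2220]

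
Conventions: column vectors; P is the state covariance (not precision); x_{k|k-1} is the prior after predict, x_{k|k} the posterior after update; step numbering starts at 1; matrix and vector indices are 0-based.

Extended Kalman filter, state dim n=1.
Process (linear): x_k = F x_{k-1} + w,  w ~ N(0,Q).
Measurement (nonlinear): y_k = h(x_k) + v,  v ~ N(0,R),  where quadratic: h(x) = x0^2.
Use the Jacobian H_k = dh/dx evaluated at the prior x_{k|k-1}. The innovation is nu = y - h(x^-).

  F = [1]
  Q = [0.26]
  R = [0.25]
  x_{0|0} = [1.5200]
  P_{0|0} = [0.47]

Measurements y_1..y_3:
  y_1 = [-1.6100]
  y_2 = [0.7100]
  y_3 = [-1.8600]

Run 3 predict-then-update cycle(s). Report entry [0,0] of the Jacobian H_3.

H_jac[0,0] = 1.1469

step 1: x^-=[1.5200]  P^-=[0.7300]  H_jac=[3.0400]  S=[6.9964]  K=[0.3172]  nu=[-3.9204]  x^+=[0.2765]  P^+=[0.0261]
step 2: x^-=[0.2765]  P^-=[0.2861]  H_jac=[0.5530]  S=[0.3375]  K=[0.4688]  nu=[0.6336]  x^+=[0.5735]  P^+=[0.2119]
step 3: x^-=[0.5735]  P^-=[0.4719]  H_jac=[1.1469]  S=[0.8708]  K=[0.6216]  nu=[-2.1889]  x^+=[-0.7871]  P^+=[0.1355]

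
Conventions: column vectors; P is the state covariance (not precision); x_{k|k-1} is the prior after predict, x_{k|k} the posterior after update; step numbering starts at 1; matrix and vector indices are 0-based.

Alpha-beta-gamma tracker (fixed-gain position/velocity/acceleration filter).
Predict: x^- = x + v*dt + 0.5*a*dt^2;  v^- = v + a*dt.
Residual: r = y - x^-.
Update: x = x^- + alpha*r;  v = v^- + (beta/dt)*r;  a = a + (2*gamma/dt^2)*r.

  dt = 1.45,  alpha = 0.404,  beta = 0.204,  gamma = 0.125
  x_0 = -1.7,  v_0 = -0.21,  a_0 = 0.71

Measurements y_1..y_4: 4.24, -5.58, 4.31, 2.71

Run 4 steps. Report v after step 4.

v_post = 1.9972

step 1: x_pred=-1.2581  r=5.4981  x^+=0.9631  v^+=1.5930  a^+=1.3638
step 2: x_pred=4.7067  r=-10.2867  x^+=0.5509  v^+=2.1233  a^+=0.1406
step 3: x_pred=3.7774  r=0.5326  x^+=3.9926  v^+=2.4021  a^+=0.2039
step 4: x_pred=7.6900  r=-4.9800  x^+=5.6781  v^+=1.9972  a^+=-0.3882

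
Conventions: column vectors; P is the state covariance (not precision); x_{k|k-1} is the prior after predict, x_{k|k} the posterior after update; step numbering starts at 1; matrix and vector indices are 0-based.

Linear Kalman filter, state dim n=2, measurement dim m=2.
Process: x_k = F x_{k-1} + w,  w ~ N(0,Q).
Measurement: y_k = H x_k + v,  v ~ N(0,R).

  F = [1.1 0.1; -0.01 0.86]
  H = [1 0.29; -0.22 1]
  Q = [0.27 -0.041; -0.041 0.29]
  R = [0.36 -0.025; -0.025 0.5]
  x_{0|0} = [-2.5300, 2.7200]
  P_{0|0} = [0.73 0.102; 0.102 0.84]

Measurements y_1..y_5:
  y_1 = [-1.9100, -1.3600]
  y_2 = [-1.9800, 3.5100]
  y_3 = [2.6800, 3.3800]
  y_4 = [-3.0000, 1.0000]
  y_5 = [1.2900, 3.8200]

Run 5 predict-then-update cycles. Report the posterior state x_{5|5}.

step 1: x^-=[-2.5110, 2.3645]  P^-=[1.1841 0.1196; 0.1196 0.9096]  S=[1.6900 0.0902; 0.0902 1.4143]  K=[0.7290 -0.1461; 0.1942 0.6122]  nu=[-0.0847, -4.2769]  x^+=[-1.9477, -0.2701]  P^+=[0.2750 -0.0308; -0.0308 0.2944]
step 2: x^-=[-2.1695, -0.2128]  P^-=[0.5989 -0.0478; -0.0478 0.5083]  S=[0.9740 -0.0541; -0.0541 1.0584]  K=[0.5930 -0.1394; 0.1299 0.4969]  nu=[0.2512, 3.2455]  x^+=[-2.4728, 1.4325]  P^+=[0.2270 -0.0346; -0.0346 0.2376]
step 3: x^-=[-2.5768, 1.2566]  P^-=[0.5394 -0.0557; -0.0557 0.4663]  S=[0.9063 -0.0606; -0.0606 1.0170]  K=[0.5681 -0.1376; 0.1197 0.4777]  nu=[4.8924, 1.5565]  x^+=[-0.0115, 2.5857]  P^+=[0.2181 -0.0350; -0.0350 0.2282]
step 4: x^-=[0.2460, 2.2238]  P^-=[0.5285 -0.0569; -0.0569 0.4594]  S=[0.8942 -0.0613; -0.0613 1.0100]  K=[0.5632 -0.1373; 0.1179 0.4744]  nu=[-3.8909, -1.1697]  x^+=[-1.7849, 1.2102]  P^+=[0.2164 -0.0351; -0.0351 0.2265]
step 5: x^-=[-1.8424, 1.0586]  P^-=[0.5263 -0.0571; -0.0571 0.4582]  S=[0.8918 -0.0614; -0.0614 1.0087]  K=[0.5622 -0.1372; 0.1176 0.4738]  nu=[2.8254, 2.3561]  x^+=[-0.5771, 2.5071]  P^+=[0.2160 -0.0351; -0.0351 0.2262]

x_post = [-0.5771, 2.5071]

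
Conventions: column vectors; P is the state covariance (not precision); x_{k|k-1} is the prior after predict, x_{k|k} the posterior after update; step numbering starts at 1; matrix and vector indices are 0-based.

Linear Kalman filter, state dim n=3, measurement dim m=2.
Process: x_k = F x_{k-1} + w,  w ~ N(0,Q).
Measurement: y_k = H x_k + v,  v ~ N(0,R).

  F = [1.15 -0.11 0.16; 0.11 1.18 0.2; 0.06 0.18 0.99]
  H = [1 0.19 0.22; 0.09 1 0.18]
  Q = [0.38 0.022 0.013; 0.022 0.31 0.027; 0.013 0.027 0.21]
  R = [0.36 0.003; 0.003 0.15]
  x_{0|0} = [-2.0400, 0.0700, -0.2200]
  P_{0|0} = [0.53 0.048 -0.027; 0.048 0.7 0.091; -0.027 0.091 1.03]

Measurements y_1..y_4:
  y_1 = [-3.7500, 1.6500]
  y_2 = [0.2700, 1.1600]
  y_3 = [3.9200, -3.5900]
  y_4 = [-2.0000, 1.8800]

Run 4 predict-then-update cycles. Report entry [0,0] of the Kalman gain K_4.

K[0,0] = 0.6407

step 1: x^-=[-2.3889, -0.1858, -0.3276]  P^-=[1.0905 0.1042 0.1702; 0.1042 1.3865 0.4938; 0.1702 0.4938 1.2744]  S=[1.7180 0.6805; 0.6805 1.7887]  K=[0.7259 -0.1459; -0.0608 0.8532; 0.1805 0.3442]  nu=[-1.2537, 2.1098]  x^+=[-3.6068, 1.6905, 0.1722]  P^+=[0.2914 -0.0248 -0.1172; -0.0248 0.1486 -0.1032; -0.1172 -0.1032 0.9219]
step 2: x^-=[-4.3062, 1.6325, 0.2584]  P^-=[0.7575 -0.0106 0.0449; -0.0106 0.4970 0.1023; 0.0449 0.1023 1.0682]  S=[1.2115 0.2321; 0.2321 0.7241]  K=[0.6546 -0.1191; -0.0515 0.7270; 0.1791 0.3550]  nu=[4.2092, -0.1314]  x^+=[-1.5351, 1.3201, 0.9656]  P^+=[0.2643 -0.0189 -0.1155; -0.0189 0.1285 -0.0994; -0.1155 -0.0994 0.9086]
step 3: x^-=[-1.7561, 1.5820, 1.1015]  P^-=[0.7201 -0.0028 0.0442; -0.0028 0.4715 0.1006; 0.0442 0.1006 1.0561]  S=[1.1751 0.2308; 0.2308 0.6987]  K=[0.6427 -0.1121; -0.0480 0.7162; 0.1805 0.3621]  nu=[5.1332, -5.2122]  x^+=[2.1273, -2.3975, 0.1406]  P^+=[0.2592 -0.0179 -0.1128; -0.0179 0.1262 -0.0963; -0.1128 -0.0963 0.8960]
step 4: x^-=[2.7327, -2.5669, -0.1647]  P^-=[0.7137 -0.0010 0.0450; -0.0010 0.4697 0.1017; 0.0450 0.1017 1.0451]  S=[1.1692 0.2317; 0.2317 0.6972]  K=[0.6407 -0.1106; -0.0472 0.7155; 0.1800 0.3617]  nu=[-4.2087, 4.2306]  x^+=[-0.4316, 0.6584, 0.6082]  P^+=[0.2581 -0.0179 -0.1110; -0.0179 0.1258 -0.0947; -0.1110 -0.0947 0.8858]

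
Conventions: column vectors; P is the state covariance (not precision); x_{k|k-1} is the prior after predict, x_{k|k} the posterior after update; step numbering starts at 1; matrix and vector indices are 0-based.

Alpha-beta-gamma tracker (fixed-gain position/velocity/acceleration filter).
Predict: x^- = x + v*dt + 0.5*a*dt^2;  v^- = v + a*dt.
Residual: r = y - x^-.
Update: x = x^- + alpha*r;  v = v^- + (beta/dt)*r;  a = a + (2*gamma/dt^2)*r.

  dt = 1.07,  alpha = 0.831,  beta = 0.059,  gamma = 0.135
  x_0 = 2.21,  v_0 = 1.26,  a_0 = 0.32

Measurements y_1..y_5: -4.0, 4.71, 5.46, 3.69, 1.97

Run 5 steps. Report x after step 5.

step 1: x_pred=3.7414  r=-7.7414  x^+=-2.6917  v^+=1.1755  a^+=-1.5056
step 2: x_pred=-2.2958  r=7.0058  x^+=3.5260  v^+=-0.0492  a^+=0.1465
step 3: x_pred=3.5573  r=1.9027  x^+=5.1384  v^+=0.2125  a^+=0.5952
step 4: x_pred=5.7066  r=-2.0166  x^+=4.0308  v^+=0.7382  a^+=0.1197
step 5: x_pred=4.8892  r=-2.9192  x^+=2.4633  v^+=0.7053  a^+=-0.5688

x_post = 2.4633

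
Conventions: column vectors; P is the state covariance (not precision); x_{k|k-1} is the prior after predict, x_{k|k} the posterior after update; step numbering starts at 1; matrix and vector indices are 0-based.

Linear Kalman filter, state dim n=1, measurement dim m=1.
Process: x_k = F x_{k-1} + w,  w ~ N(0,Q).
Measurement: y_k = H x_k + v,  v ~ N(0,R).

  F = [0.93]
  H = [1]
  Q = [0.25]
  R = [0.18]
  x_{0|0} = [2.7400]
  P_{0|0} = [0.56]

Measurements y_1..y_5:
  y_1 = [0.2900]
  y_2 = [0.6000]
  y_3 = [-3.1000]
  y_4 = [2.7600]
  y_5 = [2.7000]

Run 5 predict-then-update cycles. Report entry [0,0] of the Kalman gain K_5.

step 1: x^-=[2.5482]  P^-=[0.7343]  S=[0.9143]  K=[0.8031]  nu=[-2.2582]  x^+=[0.7346]  P^+=[0.1446]
step 2: x^-=[0.6831]  P^-=[0.3750]  S=[0.5550]  K=[0.6757]  nu=[-0.0831]  x^+=[0.6270]  P^+=[0.1216]
step 3: x^-=[0.5831]  P^-=[0.3552]  S=[0.5352]  K=[0.6637]  nu=[-3.6831]  x^+=[-1.8613]  P^+=[0.1195]
step 4: x^-=[-1.7310]  P^-=[0.3533]  S=[0.5333]  K=[0.6625]  nu=[4.4910]  x^+=[1.2443]  P^+=[0.1192]
step 5: x^-=[1.1572]  P^-=[0.3531]  S=[0.5331]  K=[0.6624]  nu=[1.5428]  x^+=[2.1791]  P^+=[0.1192]

K[0,0] = 0.6624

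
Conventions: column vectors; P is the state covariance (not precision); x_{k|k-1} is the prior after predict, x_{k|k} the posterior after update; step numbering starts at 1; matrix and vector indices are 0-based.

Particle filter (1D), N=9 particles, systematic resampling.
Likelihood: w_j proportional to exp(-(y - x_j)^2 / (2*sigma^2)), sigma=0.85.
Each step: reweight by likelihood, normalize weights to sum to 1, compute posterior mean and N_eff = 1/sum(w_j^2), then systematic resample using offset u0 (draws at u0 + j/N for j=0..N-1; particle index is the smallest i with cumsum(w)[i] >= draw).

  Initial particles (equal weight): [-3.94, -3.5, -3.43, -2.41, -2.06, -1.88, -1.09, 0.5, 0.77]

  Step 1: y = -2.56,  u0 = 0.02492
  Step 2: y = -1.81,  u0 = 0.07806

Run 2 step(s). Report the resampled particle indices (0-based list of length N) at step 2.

resampled_idx = [3, 3, 4, 5, 6, 6, 7, 8, 8]

step 1: w=[0.0640, 0.1298, 0.1417, 0.2355, 0.2012, 0.1737, 0.0536, 0.0004, 0.0001]  mean=-2.5593  Neff=5.8820  idx=[0, 1, 2, 3, 3, 4, 4, 5, 5]
step 2: w=[0.0074, 0.0238, 0.0280, 0.1341, 0.1341, 0.1648, 0.1648, 0.1715, 0.1715]  mean=-2.1788  Neff=6.6450  idx=[3, 3, 4, 5, 6, 6, 7, 8, 8]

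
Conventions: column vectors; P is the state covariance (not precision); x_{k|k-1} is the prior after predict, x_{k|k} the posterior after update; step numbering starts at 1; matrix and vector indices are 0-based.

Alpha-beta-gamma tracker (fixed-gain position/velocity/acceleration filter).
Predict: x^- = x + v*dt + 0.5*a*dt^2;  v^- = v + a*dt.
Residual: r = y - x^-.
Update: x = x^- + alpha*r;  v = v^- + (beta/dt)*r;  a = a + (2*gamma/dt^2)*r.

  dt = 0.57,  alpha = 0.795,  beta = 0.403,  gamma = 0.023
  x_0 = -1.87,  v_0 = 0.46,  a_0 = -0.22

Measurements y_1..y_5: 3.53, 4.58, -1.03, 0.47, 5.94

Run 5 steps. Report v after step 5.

step 1: x_pred=-1.6435  r=5.1735  x^+=2.4694  v^+=3.9924  a^+=0.5125
step 2: x_pred=4.8283  r=-0.2483  x^+=4.6309  v^+=4.1089  a^+=0.4773
step 3: x_pred=7.0505  r=-8.0805  x^+=0.6265  v^+=-1.3321  a^+=-0.6667
step 4: x_pred=-0.2411  r=0.7111  x^+=0.3242  v^+=-1.2094  a^+=-0.5661
step 5: x_pred=-0.4571  r=6.3971  x^+=4.6286  v^+=2.9908  a^+=0.3397

v_post = 2.9908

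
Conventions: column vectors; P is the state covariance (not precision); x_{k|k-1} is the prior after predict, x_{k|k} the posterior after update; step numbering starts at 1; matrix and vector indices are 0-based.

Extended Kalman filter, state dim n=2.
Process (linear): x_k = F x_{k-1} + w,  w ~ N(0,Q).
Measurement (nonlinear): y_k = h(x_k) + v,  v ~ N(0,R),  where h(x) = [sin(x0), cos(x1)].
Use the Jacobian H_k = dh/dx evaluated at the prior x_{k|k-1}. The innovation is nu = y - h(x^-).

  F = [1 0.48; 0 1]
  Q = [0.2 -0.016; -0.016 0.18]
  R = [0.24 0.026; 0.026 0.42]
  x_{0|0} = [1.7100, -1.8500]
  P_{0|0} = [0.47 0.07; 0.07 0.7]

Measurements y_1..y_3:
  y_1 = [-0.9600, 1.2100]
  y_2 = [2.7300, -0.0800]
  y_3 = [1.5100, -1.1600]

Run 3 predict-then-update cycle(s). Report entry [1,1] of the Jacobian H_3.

step 1: x^-=[0.8220, -1.8500]  P^-=[0.8985 0.3900; 0.3900 0.8800]  H_jac=[0.6808 0.0000; 0.0000 0.9613]  S=[0.6564 0.2812; 0.2812 1.2332]  K=[0.8884 0.1014; 0.1226 0.6580]  nu=[-1.6925, 1.4856]  x^+=[-0.5309, -1.0799]  P^+=[0.3171 0.0683; 0.0683 0.2908]
step 2: x^-=[-1.0493, -1.0799]  P^-=[0.6497 0.1919; 0.1919 0.4708]  H_jac=[0.4982 0.0000; 0.0000 0.8819]  S=[0.4012 0.1103; 0.1103 0.7862]  K=[0.7775 0.1062; 0.0968 0.5146]  nu=[3.5971, -0.5514]  x^+=[1.6887, -1.0153]  P^+=[0.3801 0.0735; 0.0735 0.2479]
step 3: x^-=[1.2013, -1.0153]  P^-=[0.7078 0.1765; 0.1765 0.4279]  H_jac=[0.3611 0.0000; 0.0000 0.8497]  S=[0.3323 0.0802; 0.0802 0.7289]  K=[0.7391 0.1245; 0.0734 0.4907]  nu=[0.5775, -1.6873]  x^+=[1.4182, -1.8009]  P^+=[0.5002 0.0841; 0.0841 0.2448]

H_jac[1,1] = 0.8497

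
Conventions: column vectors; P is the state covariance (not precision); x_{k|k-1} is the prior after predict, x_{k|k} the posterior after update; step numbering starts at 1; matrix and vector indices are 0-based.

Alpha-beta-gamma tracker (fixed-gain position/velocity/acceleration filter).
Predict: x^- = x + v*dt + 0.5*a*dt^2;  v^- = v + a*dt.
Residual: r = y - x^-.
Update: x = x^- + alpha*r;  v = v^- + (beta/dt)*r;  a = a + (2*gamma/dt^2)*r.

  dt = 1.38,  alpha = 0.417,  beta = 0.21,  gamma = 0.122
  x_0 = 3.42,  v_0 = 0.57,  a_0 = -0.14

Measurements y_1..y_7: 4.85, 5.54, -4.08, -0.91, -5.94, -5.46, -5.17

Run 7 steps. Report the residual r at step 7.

resid = 12.2338

step 1: x_pred=4.0733  r=0.7767  x^+=4.3972  v^+=0.4950  a^+=-0.0405
step 2: x_pred=5.0417  r=0.4983  x^+=5.2495  v^+=0.5150  a^+=0.0234
step 3: x_pred=5.9824  r=-10.0624  x^+=1.7864  v^+=-0.9840  a^+=-1.2659
step 4: x_pred=-0.7770  r=-0.1330  x^+=-0.8325  v^+=-2.7512  a^+=-1.2829
step 5: x_pred=-5.8507  r=-0.0893  x^+=-5.8879  v^+=-4.5352  a^+=-1.2944
step 6: x_pred=-13.3790  r=7.9190  x^+=-10.0768  v^+=-5.1164  a^+=-0.2797
step 7: x_pred=-17.4038  r=12.2338  x^+=-12.3023  v^+=-3.6407  a^+=1.2877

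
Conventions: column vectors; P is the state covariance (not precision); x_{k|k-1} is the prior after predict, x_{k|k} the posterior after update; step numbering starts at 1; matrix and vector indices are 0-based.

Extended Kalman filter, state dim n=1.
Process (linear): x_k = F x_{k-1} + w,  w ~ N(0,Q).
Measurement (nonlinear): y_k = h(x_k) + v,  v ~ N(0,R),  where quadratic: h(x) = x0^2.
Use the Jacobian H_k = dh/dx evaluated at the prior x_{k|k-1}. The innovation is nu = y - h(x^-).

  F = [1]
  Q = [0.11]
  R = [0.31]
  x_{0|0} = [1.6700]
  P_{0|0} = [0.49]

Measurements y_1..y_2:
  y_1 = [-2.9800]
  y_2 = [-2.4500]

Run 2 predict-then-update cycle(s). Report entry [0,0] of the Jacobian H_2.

H_jac[0,0] = 0.0385

step 1: x^-=[1.6700]  P^-=[0.6000]  H_jac=[3.3400]  S=[7.0034]  K=[0.2861]  nu=[-5.7689]  x^+=[0.0192]  P^+=[0.0266]
step 2: x^-=[0.0192]  P^-=[0.1366]  H_jac=[0.0385]  S=[0.3102]  K=[0.0169]  nu=[-2.4504]  x^+=[-0.0223]  P^+=[0.1365]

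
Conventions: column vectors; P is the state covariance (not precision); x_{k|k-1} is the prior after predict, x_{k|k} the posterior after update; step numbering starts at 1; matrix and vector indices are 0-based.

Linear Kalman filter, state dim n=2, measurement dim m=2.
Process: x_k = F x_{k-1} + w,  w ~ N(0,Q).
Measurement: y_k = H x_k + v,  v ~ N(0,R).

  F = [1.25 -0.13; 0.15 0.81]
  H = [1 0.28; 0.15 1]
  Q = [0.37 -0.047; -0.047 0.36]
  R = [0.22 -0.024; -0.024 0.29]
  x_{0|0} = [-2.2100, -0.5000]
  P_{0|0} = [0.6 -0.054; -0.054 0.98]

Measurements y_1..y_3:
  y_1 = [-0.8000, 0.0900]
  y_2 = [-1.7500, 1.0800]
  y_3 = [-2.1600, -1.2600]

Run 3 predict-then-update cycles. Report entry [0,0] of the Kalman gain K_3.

K[0,0] = 0.7611

step 1: x^-=[-2.6975, -0.7365]  P^-=[1.3416 -0.0913; -0.0913 1.0034]  S=[1.5891 0.3630; 0.3630 1.2961]  K=[0.8641 -0.1572; -0.0589 0.7800]  nu=[2.1037, 1.2311]  x^+=[-1.0733, 0.1000]  P^+=[0.2218 -0.0996; -0.0996 0.2426]
step 2: x^-=[-1.3546, -0.0800]  P^-=[0.7530 -0.1299; -0.1299 0.4999]  S=[0.9394 0.0936; 0.0936 0.7679]  K=[0.7744 -0.1164; -0.0522 0.6320]  nu=[-0.3730, 1.3632]  x^+=[-1.8022, 0.8010]  P^+=[0.1961 -0.0818; -0.0818 0.1968]
step 3: x^-=[-2.3568, 0.3785]  P^-=[0.7062 -0.1121; -0.1121 0.4737]  S=[0.9006 0.0977; 0.0977 0.7459]  K=[0.7611 -0.1080; -0.0443 0.6183]  nu=[0.0909, -1.2850]  x^+=[-2.1489, -0.4200]  P^+=[0.1920 -0.0784; -0.0784 0.1921]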